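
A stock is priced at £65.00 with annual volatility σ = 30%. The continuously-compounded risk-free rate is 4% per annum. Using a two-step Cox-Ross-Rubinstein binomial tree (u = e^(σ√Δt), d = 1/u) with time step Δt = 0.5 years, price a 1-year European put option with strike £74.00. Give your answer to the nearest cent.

CRR parameters: u = e^(σ√Δt) = e^(0.3·√0.5) = 1.2363, d = 1/u = 0.8089
Per-period rate: rΔt = 0.04·0.5 = 0.02, so R = e^0.02 = 1.0202
Risk-neutral probability p = (e^0.02 − 0.8089)/(1.2363 − 0.8089) = 0.2113/0.4275 = 0.4944
Terminal stock prices: S_uu = 99.35, S_ud = 65, S_dd = 42.53
Terminal payoffs (K − S): max(-25.35, 0) = 0, max(9, 0) = 9, max(31.47, 0) = 31.47
Node u (S = 80.36): V_u = e^(−0.02)·[0.4944·0.0000 + 0.5056·9.0000] = 4.4601
Node d (S = 52.58): V_d = e^(−0.02)·[0.4944·9.0000 + 0.5056·31.4737] = 19.9589
Node 0 (S = 65): V_0 = e^(−0.02)·[0.4944·4.4601 + 0.5056·19.9589] = 12.0524

£12.05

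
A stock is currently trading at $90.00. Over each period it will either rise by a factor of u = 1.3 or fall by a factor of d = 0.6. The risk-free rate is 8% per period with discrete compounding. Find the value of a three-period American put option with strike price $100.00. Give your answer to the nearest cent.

$19.92

Risk-neutral probability p = (1 + 0.08 − 0.6)/(1.3 − 0.6) = 0.4800/0.7000 = 0.6857
Terminal stock prices: S_uuu = 197.7, S_uud = 91.26, S_udd = 42.12, S_ddd = 19.44
Terminal payoffs (K − S): max(-97.73, 0) = 0, max(8.74, 0) = 8.74, max(57.88, 0) = 57.88, max(80.56, 0) = 80.56
Node uu (S = 152.1): continuation = 1/1.08·[0.6857·0.0000 + 0.3143·8.7400] = 2.5434; exercise value = 0.0000 ≤ continuation, so V_uu = 2.5434
Node ud (S = 70.2): continuation = 1/1.08·[0.6857·8.7400 + 0.3143·57.8800] = 22.3926; exercise value = 29.8000 > continuation, so V_ud = 29.8000 (exercise)
Node dd (S = 32.4): continuation = 1/1.08·[0.6857·57.8800 + 0.3143·80.5600] = 60.1926; exercise value = 67.6000 > continuation, so V_dd = 67.6000 (exercise)
Node u (S = 117): continuation = 1/1.08·[0.6857·2.5434 + 0.3143·29.8000] = 10.2868; exercise value = 0.0000 ≤ continuation, so V_u = 10.2868
Node d (S = 54): continuation = 1/1.08·[0.6857·29.8000 + 0.3143·67.6000] = 38.5926; exercise value = 46.0000 > continuation, so V_d = 46.0000 (exercise)
Node 0 (S = 90): continuation = 1/1.08·[0.6857·10.2868 + 0.3143·46.0000] = 19.9175; exercise value = 10.0000 ≤ continuation, so V_0 = 19.9175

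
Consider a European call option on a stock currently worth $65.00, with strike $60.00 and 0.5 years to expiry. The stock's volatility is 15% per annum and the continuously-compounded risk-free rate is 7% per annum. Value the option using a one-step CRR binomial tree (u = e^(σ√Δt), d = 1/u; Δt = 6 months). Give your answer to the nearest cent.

CRR parameters: u = e^(σ√Δt) = e^(0.15·√0.5) = 1.1119, d = 1/u = 0.8994
Per-period rate: rΔt = 0.07·0.5 = 0.035, so R = e^0.035 = 1.0356
Risk-neutral probability p = (e^0.035 − 0.8994)/(1.1119 − 0.8994) = 0.1363/0.2125 = 0.6411
Terminal stock prices: S_u = 72.27, S_d = 58.46
Terminal payoffs (S − K): max(12.27, 0) = 12.27, max(-1.541, 0) = 0
Node 0 (S = 65): V_0 = e^(−0.035)·[0.6411·12.2732 + 0.3589·0.0000] = 7.5978

$7.60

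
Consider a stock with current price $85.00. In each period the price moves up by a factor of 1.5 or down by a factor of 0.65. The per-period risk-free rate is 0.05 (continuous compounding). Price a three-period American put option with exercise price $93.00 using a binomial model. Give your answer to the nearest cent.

$23.39

Risk-neutral probability p = (e^0.05 − 0.65)/(1.5 − 0.65) = 0.4013/0.8500 = 0.4721
Terminal stock prices: S_uuu = 286.9, S_uud = 124.3, S_udd = 53.87, S_ddd = 23.34
Terminal payoffs (K − S): max(-193.9, 0) = 0, max(-31.31, 0) = 0, max(39.13, 0) = 39.13, max(69.66, 0) = 69.66
Node uu (S = 191.2): continuation = e^(−0.05)·[0.4721·0.0000 + 0.5279·0.0000] = 0.0000; exercise value = 0.0000 ≤ continuation, so V_uu = 0.0000
Node ud (S = 82.88): continuation = e^(−0.05)·[0.4721·0.0000 + 0.5279·39.1312] = 19.6505; exercise value = 10.1250 ≤ continuation, so V_ud = 19.6505
Node dd (S = 35.91): continuation = e^(−0.05)·[0.4721·39.1312 + 0.5279·69.6569] = 52.5518; exercise value = 57.0875 > continuation, so V_dd = 57.0875 (exercise)
Node u (S = 127.5): continuation = e^(−0.05)·[0.4721·0.0000 + 0.5279·19.6505] = 9.8679; exercise value = 0.0000 ≤ continuation, so V_u = 9.8679
Node d (S = 55.25): continuation = e^(−0.05)·[0.4721·19.6505 + 0.5279·57.0875] = 37.4919; exercise value = 37.7500 > continuation, so V_d = 37.7500 (exercise)
Node 0 (S = 85): continuation = e^(−0.05)·[0.4721·9.8679 + 0.5279·37.7500] = 23.3882; exercise value = 8.0000 ≤ continuation, so V_0 = 23.3882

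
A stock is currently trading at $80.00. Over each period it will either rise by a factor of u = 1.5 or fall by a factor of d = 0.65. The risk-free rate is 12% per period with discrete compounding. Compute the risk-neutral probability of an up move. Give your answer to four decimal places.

p = 0.5529

Risk-neutral probability p = (1 + 0.12 − 0.65)/(1.5 − 0.65) = 0.4700/0.8500 = 0.5529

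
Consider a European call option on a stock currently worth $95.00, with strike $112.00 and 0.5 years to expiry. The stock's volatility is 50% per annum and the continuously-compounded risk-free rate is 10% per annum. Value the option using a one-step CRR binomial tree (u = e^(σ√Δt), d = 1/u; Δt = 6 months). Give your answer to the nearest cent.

$10.71

CRR parameters: u = e^(σ√Δt) = e^(0.5·√0.5) = 1.4241, d = 1/u = 0.7022
Per-period rate: rΔt = 0.1·0.5 = 0.05, so R = e^0.05 = 1.0513
Risk-neutral probability p = (e^0.05 − 0.7022)/(1.4241 − 0.7022) = 0.3491/0.7219 = 0.4835
Terminal stock prices: S_u = 135.3, S_d = 66.71
Terminal payoffs (S − K): max(23.29, 0) = 23.29, max(-45.29, 0) = 0
Node 0 (S = 95): V_0 = e^(−0.05)·[0.4835·23.2913 + 0.5165·0.0000] = 10.7130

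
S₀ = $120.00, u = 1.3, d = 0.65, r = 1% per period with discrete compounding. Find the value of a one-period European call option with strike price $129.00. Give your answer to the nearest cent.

Risk-neutral probability p = (1 + 0.01 − 0.65)/(1.3 − 0.65) = 0.3600/0.6500 = 0.5538
Terminal stock prices: S_u = 156, S_d = 78
Terminal payoffs (S − K): max(27, 0) = 27, max(-51, 0) = 0
Node 0 (S = 120): V_0 = 1/1.01·[0.5538·27.0000 + 0.4462·0.0000] = 14.8058

$14.81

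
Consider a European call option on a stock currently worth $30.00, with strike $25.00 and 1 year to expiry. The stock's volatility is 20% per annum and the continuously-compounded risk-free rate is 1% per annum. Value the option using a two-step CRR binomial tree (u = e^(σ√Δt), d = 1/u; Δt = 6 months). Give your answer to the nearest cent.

$5.88

CRR parameters: u = e^(σ√Δt) = e^(0.2·√0.5) = 1.1519, d = 1/u = 0.8681
Per-period rate: rΔt = 0.01·0.5 = 0.005, so R = e^0.005 = 1.0050
Risk-neutral probability p = (e^0.005 − 0.8681)/(1.1519 − 0.8681) = 0.1369/0.2838 = 0.4824
Terminal stock prices: S_uu = 39.81, S_ud = 30, S_dd = 22.61
Terminal payoffs (S − K): max(14.81, 0) = 14.81, max(5, 0) = 5, max(-2.391, 0) = 0
Node u (S = 34.56): V_u = e^(−0.005)·[0.4824·14.8069 + 0.5176·5.0000] = 9.6820
Node d (S = 26.04): V_d = e^(−0.005)·[0.4824·5.0000 + 0.5176·0.0000] = 2.3998
Node 0 (S = 30): V_0 = e^(−0.005)·[0.4824·9.6820 + 0.5176·2.3998] = 5.8830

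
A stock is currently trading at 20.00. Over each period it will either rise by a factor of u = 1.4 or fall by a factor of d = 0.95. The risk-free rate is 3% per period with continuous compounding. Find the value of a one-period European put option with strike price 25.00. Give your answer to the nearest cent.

Risk-neutral probability p = (e^0.03 − 0.95)/(1.4 − 0.95) = 0.0805/0.4500 = 0.1788
Terminal stock prices: S_u = 28, S_d = 19
Terminal payoffs (K − S): max(-3, 0) = 0, max(6, 0) = 6
Node 0 (S = 20): V_0 = e^(−0.03)·[0.1788·0.0000 + 0.8212·6.0000] = 4.7816

4.78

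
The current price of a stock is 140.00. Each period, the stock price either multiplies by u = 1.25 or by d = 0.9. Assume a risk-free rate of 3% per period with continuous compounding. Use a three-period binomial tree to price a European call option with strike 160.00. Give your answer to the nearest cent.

14.18

Risk-neutral probability p = (e^0.03 − 0.9)/(1.25 − 0.9) = 0.1305/0.3500 = 0.3727
Terminal stock prices: S_uuu = 273.4, S_uud = 196.9, S_udd = 141.8, S_ddd = 102.1
Terminal payoffs (S − K): max(113.4, 0) = 113.4, max(36.88, 0) = 36.88, max(-18.25, 0) = 0, max(-57.94, 0) = 0
Node uu (S = 218.8): V_uu = e^(−0.03)·[0.3727·113.4375 + 0.6273·36.8750] = 63.4787
Node ud (S = 157.5): V_ud = e^(−0.03)·[0.3727·36.8750 + 0.6273·0.0000] = 13.3381
Node dd (S = 113.4): V_dd = e^(−0.03)·[0.3727·0.0000 + 0.6273·0.0000] = 0.0000
Node u (S = 175): V_u = e^(−0.03)·[0.3727·63.4787 + 0.6273·13.3381] = 31.0803
Node d (S = 126): V_d = e^(−0.03)·[0.3727·13.3381 + 0.6273·0.0000] = 4.8245
Node 0 (S = 140): V_0 = e^(−0.03)·[0.3727·31.0803 + 0.6273·4.8245] = 14.1790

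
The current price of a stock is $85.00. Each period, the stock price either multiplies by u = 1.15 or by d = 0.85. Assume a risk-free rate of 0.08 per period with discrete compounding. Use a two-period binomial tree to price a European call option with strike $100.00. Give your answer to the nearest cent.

Risk-neutral probability p = (1 + 0.08 − 0.85)/(1.15 − 0.85) = 0.2300/0.3000 = 0.7667
Terminal stock prices: S_uu = 112.4, S_ud = 83.09, S_dd = 61.41
Terminal payoffs (S − K): max(12.41, 0) = 12.41, max(-16.91, 0) = 0, max(-38.59, 0) = 0
Node u (S = 97.75): V_u = 1/1.08·[0.7667·12.4125 + 0.2333·0.0000] = 8.8113
Node d (S = 72.25): V_d = 1/1.08·[0.7667·0.0000 + 0.2333·0.0000] = 0.0000
Node 0 (S = 85): V_0 = 1/1.08·[0.7667·8.8113 + 0.2333·0.0000] = 6.2550

$6.25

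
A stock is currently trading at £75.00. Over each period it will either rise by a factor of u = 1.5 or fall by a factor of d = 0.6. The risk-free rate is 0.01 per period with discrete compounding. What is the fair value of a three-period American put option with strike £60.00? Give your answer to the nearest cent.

£14.70

Risk-neutral probability p = (1 + 0.01 − 0.6)/(1.5 − 0.6) = 0.4100/0.9000 = 0.4556
Terminal stock prices: S_uuu = 253.1, S_uud = 101.2, S_udd = 40.5, S_ddd = 16.2
Terminal payoffs (K − S): max(-193.1, 0) = 0, max(-41.25, 0) = 0, max(19.5, 0) = 19.5, max(43.8, 0) = 43.8
Node uu (S = 168.8): continuation = 1/1.01·[0.4556·0.0000 + 0.5444·0.0000] = 0.0000; exercise value = 0.0000 ≤ continuation, so V_uu = 0.0000
Node ud (S = 67.5): continuation = 1/1.01·[0.4556·0.0000 + 0.5444·19.5000] = 10.5116; exercise value = 0.0000 ≤ continuation, so V_ud = 10.5116
Node dd (S = 27): continuation = 1/1.01·[0.4556·19.5000 + 0.5444·43.8000] = 32.4059; exercise value = 33.0000 > continuation, so V_dd = 33.0000 (exercise)
Node u (S = 112.5): continuation = 1/1.01·[0.4556·0.0000 + 0.5444·10.5116] = 5.6663; exercise value = 0.0000 ≤ continuation, so V_u = 5.6663
Node d (S = 45): continuation = 1/1.01·[0.4556·10.5116 + 0.5444·33.0000] = 22.5300; exercise value = 15.0000 ≤ continuation, so V_d = 22.5300
Node 0 (S = 75): continuation = 1/1.01·[0.4556·5.6663 + 0.5444·22.5300] = 14.7006; exercise value = 0.0000 ≤ continuation, so V_0 = 14.7006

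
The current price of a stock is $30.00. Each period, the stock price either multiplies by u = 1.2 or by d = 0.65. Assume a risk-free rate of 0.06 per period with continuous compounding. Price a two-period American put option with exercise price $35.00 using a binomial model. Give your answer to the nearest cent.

$5.60

Risk-neutral probability p = (e^0.06 − 0.65)/(1.2 − 0.65) = 0.4118/0.5500 = 0.7488
Terminal stock prices: S_uu = 43.2, S_ud = 23.4, S_dd = 12.68
Terminal payoffs (K − S): max(-8.2, 0) = 0, max(11.6, 0) = 11.6, max(22.32, 0) = 22.32
Node u (S = 36): continuation = e^(−0.06)·[0.7488·0.0000 + 0.2512·11.6000] = 2.7443; exercise value = 0.0000 ≤ continuation, so V_u = 2.7443
Node d (S = 19.5): continuation = e^(−0.06)·[0.7488·11.6000 + 0.2512·22.3250] = 13.4618; exercise value = 15.5000 > continuation, so V_d = 15.5000 (exercise)
Node 0 (S = 30): continuation = e^(−0.06)·[0.7488·2.7443 + 0.2512·15.5000] = 5.6022; exercise value = 5.0000 ≤ continuation, so V_0 = 5.6022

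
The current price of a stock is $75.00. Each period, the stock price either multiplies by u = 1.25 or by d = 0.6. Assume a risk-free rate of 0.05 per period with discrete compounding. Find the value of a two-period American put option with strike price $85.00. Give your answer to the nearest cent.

$17.28

Risk-neutral probability p = (1 + 0.05 − 0.6)/(1.25 − 0.6) = 0.4500/0.6500 = 0.6923
Terminal stock prices: S_uu = 117.2, S_ud = 56.25, S_dd = 27
Terminal payoffs (K − S): max(-32.19, 0) = 0, max(28.75, 0) = 28.75, max(58, 0) = 58
Node u (S = 93.75): continuation = 1/1.05·[0.6923·0.0000 + 0.3077·28.7500] = 8.4249; exercise value = 0.0000 ≤ continuation, so V_u = 8.4249
Node d (S = 45): continuation = 1/1.05·[0.6923·28.7500 + 0.3077·58.0000] = 35.9524; exercise value = 40.0000 > continuation, so V_d = 40.0000 (exercise)
Node 0 (S = 75): continuation = 1/1.05·[0.6923·8.4249 + 0.3077·40.0000] = 17.2765; exercise value = 10.0000 ≤ continuation, so V_0 = 17.2765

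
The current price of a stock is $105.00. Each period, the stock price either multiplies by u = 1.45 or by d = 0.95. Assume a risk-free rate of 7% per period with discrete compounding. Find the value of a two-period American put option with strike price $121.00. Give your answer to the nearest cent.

$16.00

Risk-neutral probability p = (1 + 0.07 − 0.95)/(1.45 − 0.95) = 0.1200/0.5000 = 0.2400
Terminal stock prices: S_uu = 220.8, S_ud = 144.6, S_dd = 94.76
Terminal payoffs (K − S): max(-99.76, 0) = 0, max(-23.64, 0) = 0, max(26.24, 0) = 26.24
Node u (S = 152.2): continuation = 1/1.07·[0.2400·0.0000 + 0.7600·0.0000] = 0.0000; exercise value = 0.0000 ≤ continuation, so V_u = 0.0000
Node d (S = 99.75): continuation = 1/1.07·[0.2400·0.0000 + 0.7600·26.2375] = 18.6360; exercise value = 21.2500 > continuation, so V_d = 21.2500 (exercise)
Node 0 (S = 105): continuation = 1/1.07·[0.2400·0.0000 + 0.7600·21.2500] = 15.0935; exercise value = 16.0000 > continuation, so V_0 = 16.0000 (exercise)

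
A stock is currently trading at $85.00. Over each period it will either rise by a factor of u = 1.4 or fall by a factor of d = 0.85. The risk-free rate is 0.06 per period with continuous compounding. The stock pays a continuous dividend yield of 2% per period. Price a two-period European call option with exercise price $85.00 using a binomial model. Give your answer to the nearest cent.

$15.20

Per-period risk-free factor R = e^0.06 = 1.0618; dividend-adjusted growth = e^(0.06−0.02) = 1.0408.
Risk-neutral probability p = (1.0408 − 0.85)/(1.4 − 0.85) = 0.1908/0.5500 = 0.3469
Terminal stock prices: S_uu = 166.6, S_ud = 101.1, S_dd = 61.41
Terminal payoffs (S − K): max(81.6, 0) = 81.6, max(16.15, 0) = 16.15, max(-23.59, 0) = 0
Node u (S = 119): V_u = e^(−0.06)·[0.3469·81.6000 + 0.6531·16.1500] = 36.5937
Node d (S = 72.25): V_d = e^(−0.06)·[0.3469·16.1500 + 0.6531·0.0000] = 5.2766
Node 0 (S = 85): V_0 = e^(−0.06)·[0.3469·36.5937 + 0.6531·5.2766] = 15.2014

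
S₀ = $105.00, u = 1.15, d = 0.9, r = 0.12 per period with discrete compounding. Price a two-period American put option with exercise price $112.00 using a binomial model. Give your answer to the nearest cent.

Risk-neutral probability p = (1 + 0.12 − 0.9)/(1.15 − 0.9) = 0.2200/0.2500 = 0.8800
Terminal stock prices: S_uu = 138.9, S_ud = 108.7, S_dd = 85.05
Terminal payoffs (K − S): max(-26.86, 0) = 0, max(3.325, 0) = 3.325, max(26.95, 0) = 26.95
Node u (S = 120.7): continuation = 1/1.12·[0.8800·0.0000 + 0.1200·3.3250] = 0.3562; exercise value = 0.0000 ≤ continuation, so V_u = 0.3562
Node d (S = 94.5): continuation = 1/1.12·[0.8800·3.3250 + 0.1200·26.9500] = 5.5000; exercise value = 17.5000 > continuation, so V_d = 17.5000 (exercise)
Node 0 (S = 105): continuation = 1/1.12·[0.8800·0.3562 + 0.1200·17.5000] = 2.1549; exercise value = 7.0000 > continuation, so V_0 = 7.0000 (exercise)

$7.00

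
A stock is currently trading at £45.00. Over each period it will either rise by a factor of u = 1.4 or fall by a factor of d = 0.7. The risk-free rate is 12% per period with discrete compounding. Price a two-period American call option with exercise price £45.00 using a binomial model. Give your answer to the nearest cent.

Risk-neutral probability p = (1 + 0.12 − 0.7)/(1.4 − 0.7) = 0.4200/0.7000 = 0.6000
Terminal stock prices: S_uu = 88.2, S_ud = 44.1, S_dd = 22.05
Terminal payoffs (S − K): max(43.2, 0) = 43.2, max(-0.9, 0) = 0, max(-22.95, 0) = 0
Node u (S = 63): continuation = 1/1.12·[0.6000·43.2000 + 0.4000·0.0000] = 23.1429; exercise value = 18.0000 ≤ continuation, so V_u = 23.1429
Node d (S = 31.5): continuation = 1/1.12·[0.6000·0.0000 + 0.4000·0.0000] = 0.0000; exercise value = 0.0000 ≤ continuation, so V_d = 0.0000
Node 0 (S = 45): continuation = 1/1.12·[0.6000·23.1429 + 0.4000·0.0000] = 12.3980; exercise value = 0.0000 ≤ continuation, so V_0 = 12.3980

£12.40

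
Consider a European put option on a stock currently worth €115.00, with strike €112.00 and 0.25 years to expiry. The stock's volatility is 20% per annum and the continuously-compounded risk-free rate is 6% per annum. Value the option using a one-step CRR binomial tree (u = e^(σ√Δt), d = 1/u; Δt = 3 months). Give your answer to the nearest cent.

CRR parameters: u = e^(σ√Δt) = e^(0.2·√0.25) = 1.1052, d = 1/u = 0.9048
Per-period rate: rΔt = 0.06·0.25 = 0.015, so R = e^0.015 = 1.0151
Risk-neutral probability p = (e^0.015 − 0.9048)/(1.1052 − 0.9048) = 0.1103/0.2003 = 0.5505
Terminal stock prices: S_u = 127.1, S_d = 104.1
Terminal payoffs (K − S): max(-15.09, 0) = 0, max(7.944, 0) = 7.944
Node 0 (S = 115): V_0 = e^(−0.015)·[0.5505·0.0000 + 0.4495·7.9437] = 3.5178

€3.52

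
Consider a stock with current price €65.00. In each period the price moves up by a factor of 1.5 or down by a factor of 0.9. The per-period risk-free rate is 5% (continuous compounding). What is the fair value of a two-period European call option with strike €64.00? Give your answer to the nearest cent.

€12.83

Risk-neutral probability p = (e^0.05 − 0.9)/(1.5 − 0.9) = 0.1513/0.6000 = 0.2521
Terminal stock prices: S_uu = 146.2, S_ud = 87.75, S_dd = 52.65
Terminal payoffs (S − K): max(82.25, 0) = 82.25, max(23.75, 0) = 23.75, max(-11.35, 0) = 0
Node u (S = 97.5): V_u = e^(−0.05)·[0.2521·82.2500 + 0.7479·23.7500] = 36.6213
Node d (S = 58.5): V_d = e^(−0.05)·[0.2521·23.7500 + 0.7479·0.0000] = 5.6958
Node 0 (S = 65): V_0 = e^(−0.05)·[0.2521·36.6213 + 0.7479·5.6958] = 12.8346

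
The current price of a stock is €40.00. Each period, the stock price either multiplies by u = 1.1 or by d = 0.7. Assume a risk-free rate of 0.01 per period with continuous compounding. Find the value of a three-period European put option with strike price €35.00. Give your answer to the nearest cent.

€2.21

Risk-neutral probability p = (e^0.01 − 0.7)/(1.1 − 0.7) = 0.3101/0.4000 = 0.7751
Terminal stock prices: S_uuu = 53.24, S_uud = 33.88, S_udd = 21.56, S_ddd = 13.72
Terminal payoffs (K − S): max(-18.24, 0) = 0, max(1.12, 0) = 1.12, max(13.44, 0) = 13.44, max(21.28, 0) = 21.28
Node uu (S = 48.4): V_uu = e^(−0.01)·[0.7751·0.0000 + 0.2249·1.1200] = 0.2494
Node ud (S = 30.8): V_ud = e^(−0.01)·[0.7751·1.1200 + 0.2249·13.4400] = 3.8517
Node dd (S = 19.6): V_dd = e^(−0.01)·[0.7751·13.4400 + 0.2249·21.2800] = 15.0517
Node u (S = 44): V_u = e^(−0.01)·[0.7751·0.2494 + 0.2249·3.8517] = 1.0489
Node d (S = 28): V_d = e^(−0.01)·[0.7751·3.8517 + 0.2249·15.0517] = 6.3070
Node 0 (S = 40): V_0 = e^(−0.01)·[0.7751·1.0489 + 0.2249·6.3070] = 2.2091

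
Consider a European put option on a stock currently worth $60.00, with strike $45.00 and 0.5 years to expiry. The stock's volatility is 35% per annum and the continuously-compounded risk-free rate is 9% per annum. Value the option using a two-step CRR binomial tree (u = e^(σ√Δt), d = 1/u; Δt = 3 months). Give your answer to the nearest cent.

$0.60

CRR parameters: u = e^(σ√Δt) = e^(0.35·√0.25) = 1.1912, d = 1/u = 0.8395
Per-period rate: rΔt = 0.09·0.25 = 0.0225, so R = e^0.0225 = 1.0228
Risk-neutral probability p = (e^0.0225 − 0.8395)/(1.1912 − 0.8395) = 0.1833/0.3518 = 0.5210
Terminal stock prices: S_uu = 85.14, S_ud = 60, S_dd = 42.28
Terminal payoffs (K − S): max(-40.14, 0) = 0, max(-15, 0) = 0, max(2.719, 0) = 2.719
Node u (S = 71.47): V_u = e^(−0.0225)·[0.5210·0.0000 + 0.4790·0.0000] = 0.0000
Node d (S = 50.37): V_d = e^(−0.0225)·[0.5210·0.0000 + 0.4790·2.7187] = 1.2732
Node 0 (S = 60): V_0 = e^(−0.0225)·[0.5210·0.0000 + 0.4790·1.2732] = 0.5962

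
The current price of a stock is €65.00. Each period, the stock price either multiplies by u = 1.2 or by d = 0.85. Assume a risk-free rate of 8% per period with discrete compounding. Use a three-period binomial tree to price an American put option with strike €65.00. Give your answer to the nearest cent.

Risk-neutral probability p = (1 + 0.08 − 0.85)/(1.2 − 0.85) = 0.2300/0.3500 = 0.6571
Terminal stock prices: S_uuu = 112.3, S_uud = 79.56, S_udd = 56.35, S_ddd = 39.92
Terminal payoffs (K − S): max(-47.32, 0) = 0, max(-14.56, 0) = 0, max(8.645, 0) = 8.645, max(25.08, 0) = 25.08
Node uu (S = 93.6): continuation = 1/1.08·[0.6571·0.0000 + 0.3429·0.0000] = 0.0000; exercise value = 0.0000 ≤ continuation, so V_uu = 0.0000
Node ud (S = 66.3): continuation = 1/1.08·[0.6571·0.0000 + 0.3429·8.6450] = 2.7444; exercise value = 0.0000 ≤ continuation, so V_ud = 2.7444
Node dd (S = 46.96): continuation = 1/1.08·[0.6571·8.6450 + 0.3429·25.0819] = 13.2227; exercise value = 18.0375 > continuation, so V_dd = 18.0375 (exercise)
Node u (S = 78): continuation = 1/1.08·[0.6571·0.0000 + 0.3429·2.7444] = 0.8713; exercise value = 0.0000 ≤ continuation, so V_u = 0.8713
Node d (S = 55.25): continuation = 1/1.08·[0.6571·2.7444 + 0.3429·18.0375] = 7.3961; exercise value = 9.7500 > continuation, so V_d = 9.7500 (exercise)
Node 0 (S = 65): continuation = 1/1.08·[0.6571·0.8713 + 0.3429·9.7500] = 3.6254; exercise value = 0.0000 ≤ continuation, so V_0 = 3.6254

€3.63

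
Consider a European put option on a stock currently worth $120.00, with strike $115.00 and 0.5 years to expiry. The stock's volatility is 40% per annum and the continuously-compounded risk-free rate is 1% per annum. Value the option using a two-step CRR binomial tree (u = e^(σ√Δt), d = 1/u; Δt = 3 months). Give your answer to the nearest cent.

$10.16

CRR parameters: u = e^(σ√Δt) = e^(0.4·√0.25) = 1.2214, d = 1/u = 0.8187
Per-period rate: rΔt = 0.01·0.25 = 0.0025, so R = e^0.0025 = 1.0025
Risk-neutral probability p = (e^0.0025 − 0.8187)/(1.2214 − 0.8187) = 0.1838/0.4027 = 0.4564
Terminal stock prices: S_uu = 179, S_ud = 120, S_dd = 80.44
Terminal payoffs (K − S): max(-64.02, 0) = 0, max(-5, 0) = 0, max(34.56, 0) = 34.56
Node u (S = 146.6): V_u = e^(−0.0025)·[0.4564·0.0000 + 0.5436·0.0000] = 0.0000
Node d (S = 98.25): V_d = e^(−0.0025)·[0.4564·0.0000 + 0.5436·34.5616] = 18.7414
Node 0 (S = 120): V_0 = e^(−0.0025)·[0.4564·0.0000 + 0.5436·18.7414] = 10.1627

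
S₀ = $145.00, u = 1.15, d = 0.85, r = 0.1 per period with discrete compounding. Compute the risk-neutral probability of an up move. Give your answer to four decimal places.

p = 0.8333

Risk-neutral probability p = (1 + 0.1 − 0.85)/(1.15 − 0.85) = 0.2500/0.3000 = 0.8333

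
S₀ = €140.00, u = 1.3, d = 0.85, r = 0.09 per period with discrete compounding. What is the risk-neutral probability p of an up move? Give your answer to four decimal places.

Risk-neutral probability p = (1 + 0.09 − 0.85)/(1.3 − 0.85) = 0.2400/0.4500 = 0.5333

p = 0.5333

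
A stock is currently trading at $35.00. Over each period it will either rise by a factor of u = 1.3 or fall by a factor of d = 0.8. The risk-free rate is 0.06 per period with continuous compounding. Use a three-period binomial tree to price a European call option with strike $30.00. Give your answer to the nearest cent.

Risk-neutral probability p = (e^0.06 − 0.8)/(1.3 − 0.8) = 0.2618/0.5000 = 0.5237
Terminal stock prices: S_uuu = 76.89, S_uud = 47.32, S_udd = 29.12, S_ddd = 17.92
Terminal payoffs (S − K): max(46.89, 0) = 46.89, max(17.32, 0) = 17.32, max(-0.88, 0) = 0, max(-12.08, 0) = 0
Node uu (S = 59.15): V_uu = e^(−0.06)·[0.5237·46.8950 + 0.4763·17.3200] = 30.8971
Node ud (S = 36.4): V_ud = e^(−0.06)·[0.5237·17.3200 + 0.4763·0.0000] = 8.5418
Node dd (S = 22.4): V_dd = e^(−0.06)·[0.5237·0.0000 + 0.4763·0.0000] = 0.0000
Node u (S = 45.5): V_u = e^(−0.06)·[0.5237·30.8971 + 0.4763·8.5418] = 19.0695
Node d (S = 28): V_d = e^(−0.06)·[0.5237·8.5418 + 0.4763·0.0000] = 4.2126
Node 0 (S = 35): V_0 = e^(−0.06)·[0.5237·19.0695 + 0.4763·4.2126] = 11.2944

$11.29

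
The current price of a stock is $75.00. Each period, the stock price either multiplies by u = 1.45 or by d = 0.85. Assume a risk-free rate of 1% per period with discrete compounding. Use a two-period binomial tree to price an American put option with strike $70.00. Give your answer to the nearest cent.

Risk-neutral probability p = (1 + 0.01 − 0.85)/(1.45 − 0.85) = 0.1600/0.6000 = 0.2667
Terminal stock prices: S_uu = 157.7, S_ud = 92.44, S_dd = 54.19
Terminal payoffs (K − S): max(-87.69, 0) = 0, max(-22.44, 0) = 0, max(15.81, 0) = 15.81
Node u (S = 108.8): continuation = 1/1.01·[0.2667·0.0000 + 0.7333·0.0000] = 0.0000; exercise value = 0.0000 ≤ continuation, so V_u = 0.0000
Node d (S = 63.75): continuation = 1/1.01·[0.2667·0.0000 + 0.7333·15.8125] = 11.4810; exercise value = 6.2500 ≤ continuation, so V_d = 11.4810
Node 0 (S = 75): continuation = 1/1.01·[0.2667·0.0000 + 0.7333·11.4810] = 8.3361; exercise value = 0.0000 ≤ continuation, so V_0 = 8.3361

$8.34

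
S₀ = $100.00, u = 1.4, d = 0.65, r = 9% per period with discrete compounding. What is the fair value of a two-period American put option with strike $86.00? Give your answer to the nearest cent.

Risk-neutral probability p = (1 + 0.09 − 0.65)/(1.4 − 0.65) = 0.4400/0.7500 = 0.5867
Terminal stock prices: S_uu = 196, S_ud = 91, S_dd = 42.25
Terminal payoffs (K − S): max(-110, 0) = 0, max(-5, 0) = 0, max(43.75, 0) = 43.75
Node u (S = 140): continuation = 1/1.09·[0.5867·0.0000 + 0.4133·0.0000] = 0.0000; exercise value = 0.0000 ≤ continuation, so V_u = 0.0000
Node d (S = 65): continuation = 1/1.09·[0.5867·0.0000 + 0.4133·43.7500] = 16.5902; exercise value = 21.0000 > continuation, so V_d = 21.0000 (exercise)
Node 0 (S = 100): continuation = 1/1.09·[0.5867·0.0000 + 0.4133·21.0000] = 7.9633; exercise value = 0.0000 ≤ continuation, so V_0 = 7.9633

$7.96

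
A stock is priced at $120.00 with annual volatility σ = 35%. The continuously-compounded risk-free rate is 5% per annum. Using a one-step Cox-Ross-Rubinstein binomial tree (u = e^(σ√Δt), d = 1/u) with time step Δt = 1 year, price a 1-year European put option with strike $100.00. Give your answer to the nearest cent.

CRR parameters: u = e^(σ√Δt) = e^(0.35·√1) = 1.4191, d = 1/u = 0.7047
Per-period rate: rΔt = 0.05·1 = 0.05, so R = e^0.05 = 1.0513
Risk-neutral probability p = (e^0.05 − 0.7047)/(1.4191 − 0.7047) = 0.3466/0.7144 = 0.4852
Terminal stock prices: S_u = 170.3, S_d = 84.56
Terminal payoffs (K − S): max(-70.29, 0) = 0, max(15.44, 0) = 15.44
Node 0 (S = 120): V_0 = e^(−0.05)·[0.4852·0.0000 + 0.5148·15.4374] = 7.5603

$7.56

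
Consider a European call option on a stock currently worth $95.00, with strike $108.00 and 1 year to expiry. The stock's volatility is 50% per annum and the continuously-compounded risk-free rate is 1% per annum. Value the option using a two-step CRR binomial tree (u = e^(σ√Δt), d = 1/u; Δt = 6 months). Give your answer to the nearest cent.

CRR parameters: u = e^(σ√Δt) = e^(0.5·√0.5) = 1.4241, d = 1/u = 0.7022
Per-period rate: rΔt = 0.01·0.5 = 0.005, so R = e^0.005 = 1.0050
Risk-neutral probability p = (e^0.005 − 0.7022)/(1.4241 − 0.7022) = 0.3028/0.7219 = 0.4195
Terminal stock prices: S_uu = 192.7, S_ud = 95, S_dd = 46.84
Terminal payoffs (S − K): max(84.67, 0) = 84.67, max(-13, 0) = 0, max(-61.16, 0) = 0
Node u (S = 135.3): V_u = e^(−0.005)·[0.4195·84.6709 + 0.5805·0.0000] = 35.3393
Node d (S = 66.71): V_d = e^(−0.005)·[0.4195·0.0000 + 0.5805·0.0000] = 0.0000
Node 0 (S = 95): V_0 = e^(−0.005)·[0.4195·35.3393 + 0.5805·0.0000] = 14.7496

$14.75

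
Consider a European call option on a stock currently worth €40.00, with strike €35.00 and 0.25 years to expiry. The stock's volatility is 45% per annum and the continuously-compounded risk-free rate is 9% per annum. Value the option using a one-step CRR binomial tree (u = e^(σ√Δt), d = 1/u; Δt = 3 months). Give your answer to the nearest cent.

€7.29

CRR parameters: u = e^(σ√Δt) = e^(0.45·√0.25) = 1.2523, d = 1/u = 0.7985
Per-period rate: rΔt = 0.09·0.25 = 0.0225, so R = e^0.0225 = 1.0228
Risk-neutral probability p = (e^0.0225 − 0.7985)/(1.2523 − 0.7985) = 0.2242/0.4538 = 0.4941
Terminal stock prices: S_u = 50.09, S_d = 31.94
Terminal payoffs (S − K): max(15.09, 0) = 15.09, max(-3.059, 0) = 0
Node 0 (S = 40): V_0 = e^(−0.0225)·[0.4941·15.0929 + 0.5059·0.0000] = 7.2919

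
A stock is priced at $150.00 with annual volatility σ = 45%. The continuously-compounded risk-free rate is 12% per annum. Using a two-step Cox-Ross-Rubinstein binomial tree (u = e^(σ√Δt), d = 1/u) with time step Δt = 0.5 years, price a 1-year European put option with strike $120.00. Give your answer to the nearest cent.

CRR parameters: u = e^(σ√Δt) = e^(0.45·√0.5) = 1.3746, d = 1/u = 0.7275
Per-period rate: rΔt = 0.12·0.5 = 0.06, so R = e^0.06 = 1.0618
Risk-neutral probability p = (e^0.06 − 0.7275)/(1.3746 − 0.7275) = 0.3344/0.6472 = 0.5167
Terminal stock prices: S_uu = 283.4, S_ud = 150, S_dd = 79.38
Terminal payoffs (K − S): max(-163.4, 0) = 0, max(-30, 0) = 0, max(40.62, 0) = 40.62
Node u (S = 206.2): V_u = e^(−0.06)·[0.5167·0.0000 + 0.4833·0.0000] = 0.0000
Node d (S = 109.1): V_d = e^(−0.06)·[0.5167·0.0000 + 0.4833·40.6206] = 18.4901
Node 0 (S = 150): V_0 = e^(−0.06)·[0.5167·0.0000 + 0.4833·18.4901] = 8.4165

$8.42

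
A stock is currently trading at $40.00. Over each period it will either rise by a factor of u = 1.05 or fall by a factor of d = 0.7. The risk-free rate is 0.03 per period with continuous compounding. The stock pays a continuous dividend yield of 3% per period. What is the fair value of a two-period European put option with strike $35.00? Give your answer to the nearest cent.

Per-period risk-free factor R = e^0.03 = 1.0305; dividend-adjusted growth = e^(0.03−0.03) = 1.0000.
Risk-neutral probability p = (1.0000 − 0.7)/(1.05 − 0.7) = 0.3000/0.3500 = 0.8571
Terminal stock prices: S_uu = 44.1, S_ud = 29.4, S_dd = 19.6
Terminal payoffs (K − S): max(-9.1, 0) = 0, max(5.6, 0) = 5.6, max(15.4, 0) = 15.4
Node u (S = 42): V_u = e^(−0.03)·[0.8571·0.0000 + 0.1429·5.6000] = 0.7764
Node d (S = 28): V_d = e^(−0.03)·[0.8571·5.6000 + 0.1429·15.4000] = 6.7931
Node 0 (S = 40): V_0 = e^(−0.03)·[0.8571·0.7764 + 0.1429·6.7931] = 1.5875

$1.59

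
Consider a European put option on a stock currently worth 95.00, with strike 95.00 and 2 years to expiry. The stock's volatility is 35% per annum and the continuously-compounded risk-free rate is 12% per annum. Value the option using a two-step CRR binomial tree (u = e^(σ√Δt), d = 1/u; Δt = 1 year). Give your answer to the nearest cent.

CRR parameters: u = e^(σ√Δt) = e^(0.35·√1) = 1.4191, d = 1/u = 0.7047
Per-period rate: rΔt = 0.12·1 = 0.12, so R = e^0.12 = 1.1275
Risk-neutral probability p = (e^0.12 − 0.7047)/(1.4191 − 0.7047) = 0.4228/0.7144 = 0.5919
Terminal stock prices: S_uu = 191.3, S_ud = 95, S_dd = 47.18
Terminal payoffs (K − S): max(-96.31, 0) = 0, max(0, 0) = 0, max(47.82, 0) = 47.82
Node u (S = 134.8): V_u = e^(−0.12)·[0.5919·0.0000 + 0.4081·0.0000] = 0.0000
Node d (S = 66.95): V_d = e^(−0.12)·[0.5919·0.0000 + 0.4081·47.8244] = 17.3121
Node 0 (S = 95): V_0 = e^(−0.12)·[0.5919·0.0000 + 0.4081·17.3121] = 6.2668

6.27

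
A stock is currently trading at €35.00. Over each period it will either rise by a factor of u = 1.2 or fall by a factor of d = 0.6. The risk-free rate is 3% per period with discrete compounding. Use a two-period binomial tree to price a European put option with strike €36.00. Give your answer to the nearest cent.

€5.90

Risk-neutral probability p = (1 + 0.03 − 0.6)/(1.2 − 0.6) = 0.4300/0.6000 = 0.7167
Terminal stock prices: S_uu = 50.4, S_ud = 25.2, S_dd = 12.6
Terminal payoffs (K − S): max(-14.4, 0) = 0, max(10.8, 0) = 10.8, max(23.4, 0) = 23.4
Node u (S = 42): V_u = 1/1.03·[0.7167·0.0000 + 0.2833·10.8000] = 2.9709
Node d (S = 21): V_d = 1/1.03·[0.7167·10.8000 + 0.2833·23.4000] = 13.9515
Node 0 (S = 35): V_0 = 1/1.03·[0.7167·2.9709 + 0.2833·13.9515] = 5.9049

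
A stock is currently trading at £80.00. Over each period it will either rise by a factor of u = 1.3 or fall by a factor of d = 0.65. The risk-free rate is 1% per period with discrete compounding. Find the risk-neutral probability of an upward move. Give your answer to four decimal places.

p = 0.5538

Risk-neutral probability p = (1 + 0.01 − 0.65)/(1.3 − 0.65) = 0.3600/0.6500 = 0.5538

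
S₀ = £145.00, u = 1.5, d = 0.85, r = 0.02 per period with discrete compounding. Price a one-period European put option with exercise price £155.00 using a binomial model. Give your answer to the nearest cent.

£22.99

Risk-neutral probability p = (1 + 0.02 − 0.85)/(1.5 − 0.85) = 0.1700/0.6500 = 0.2615
Terminal stock prices: S_u = 217.5, S_d = 123.2
Terminal payoffs (K − S): max(-62.5, 0) = 0, max(31.75, 0) = 31.75
Node 0 (S = 145): V_0 = 1/1.02·[0.2615·0.0000 + 0.7385·31.7500] = 22.9864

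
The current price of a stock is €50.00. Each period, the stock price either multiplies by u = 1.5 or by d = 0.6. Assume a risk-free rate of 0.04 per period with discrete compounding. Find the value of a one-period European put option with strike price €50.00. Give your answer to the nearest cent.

Risk-neutral probability p = (1 + 0.04 − 0.6)/(1.5 − 0.6) = 0.4400/0.9000 = 0.4889
Terminal stock prices: S_u = 75, S_d = 30
Terminal payoffs (K − S): max(-25, 0) = 0, max(20, 0) = 20
Node 0 (S = 50): V_0 = 1/1.04·[0.4889·0.0000 + 0.5111·20.0000] = 9.8291

€9.83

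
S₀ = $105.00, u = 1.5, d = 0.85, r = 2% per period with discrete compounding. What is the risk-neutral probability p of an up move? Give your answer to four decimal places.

Risk-neutral probability p = (1 + 0.02 − 0.85)/(1.5 − 0.85) = 0.1700/0.6500 = 0.2615

p = 0.2615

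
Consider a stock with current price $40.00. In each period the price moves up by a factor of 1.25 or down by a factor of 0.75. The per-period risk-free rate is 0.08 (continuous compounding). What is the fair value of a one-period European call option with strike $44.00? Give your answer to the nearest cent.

Risk-neutral probability p = (e^0.08 − 0.75)/(1.25 − 0.75) = 0.3333/0.5000 = 0.6666
Terminal stock prices: S_u = 50, S_d = 30
Terminal payoffs (S − K): max(6, 0) = 6, max(-14, 0) = 0
Node 0 (S = 40): V_0 = e^(−0.08)·[0.6666·6.0000 + 0.3334·0.0000] = 3.6920

$3.69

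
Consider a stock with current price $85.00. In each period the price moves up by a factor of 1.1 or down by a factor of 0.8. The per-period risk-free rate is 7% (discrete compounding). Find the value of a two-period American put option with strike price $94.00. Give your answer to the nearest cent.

Risk-neutral probability p = (1 + 0.07 − 0.8)/(1.1 − 0.8) = 0.2700/0.3000 = 0.9000
Terminal stock prices: S_uu = 102.9, S_ud = 74.8, S_dd = 54.4
Terminal payoffs (K − S): max(-8.85, 0) = 0, max(19.2, 0) = 19.2, max(39.6, 0) = 39.6
Node u (S = 93.5): continuation = 1/1.07·[0.9000·0.0000 + 0.1000·19.2000] = 1.7944; exercise value = 0.5000 ≤ continuation, so V_u = 1.7944
Node d (S = 68): continuation = 1/1.07·[0.9000·19.2000 + 0.1000·39.6000] = 19.8505; exercise value = 26.0000 > continuation, so V_d = 26.0000 (exercise)
Node 0 (S = 85): continuation = 1/1.07·[0.9000·1.7944 + 0.1000·26.0000] = 3.9392; exercise value = 9.0000 > continuation, so V_0 = 9.0000 (exercise)

$9.00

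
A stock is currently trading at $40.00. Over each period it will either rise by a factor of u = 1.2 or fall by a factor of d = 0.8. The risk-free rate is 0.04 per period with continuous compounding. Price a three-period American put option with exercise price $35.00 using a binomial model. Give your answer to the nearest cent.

Risk-neutral probability p = (e^0.04 − 0.8)/(1.2 − 0.8) = 0.2408/0.4000 = 0.6020
Terminal stock prices: S_uuu = 69.12, S_uud = 46.08, S_udd = 30.72, S_ddd = 20.48
Terminal payoffs (K − S): max(-34.12, 0) = 0, max(-11.08, 0) = 0, max(4.28, 0) = 4.28, max(14.52, 0) = 14.52
Node uu (S = 57.6): continuation = e^(−0.04)·[0.6020·0.0000 + 0.3980·0.0000] = 0.0000; exercise value = 0.0000 ≤ continuation, so V_uu = 0.0000
Node ud (S = 38.4): continuation = e^(−0.04)·[0.6020·0.0000 + 0.3980·4.2800] = 1.6365; exercise value = 0.0000 ≤ continuation, so V_ud = 1.6365
Node dd (S = 25.6): continuation = e^(−0.04)·[0.6020·4.2800 + 0.3980·14.5200] = 8.0276; exercise value = 9.4000 > continuation, so V_dd = 9.4000 (exercise)
Node u (S = 48): continuation = e^(−0.04)·[0.6020·0.0000 + 0.3980·1.6365] = 0.6258; exercise value = 0.0000 ≤ continuation, so V_u = 0.6258
Node d (S = 32): continuation = e^(−0.04)·[0.6020·1.6365 + 0.3980·9.4000] = 4.5409; exercise value = 3.0000 ≤ continuation, so V_d = 4.5409
Node 0 (S = 40): continuation = e^(−0.04)·[0.6020·0.6258 + 0.3980·4.5409] = 2.0982; exercise value = 0.0000 ≤ continuation, so V_0 = 2.0982

$2.10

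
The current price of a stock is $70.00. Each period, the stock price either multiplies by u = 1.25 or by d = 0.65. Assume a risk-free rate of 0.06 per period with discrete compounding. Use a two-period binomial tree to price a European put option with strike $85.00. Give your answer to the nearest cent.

$15.78

Risk-neutral probability p = (1 + 0.06 − 0.65)/(1.25 − 0.65) = 0.4100/0.6000 = 0.6833
Terminal stock prices: S_uu = 109.4, S_ud = 56.88, S_dd = 29.58
Terminal payoffs (K − S): max(-24.38, 0) = 0, max(28.12, 0) = 28.12, max(55.42, 0) = 55.42
Node u (S = 87.5): V_u = 1/1.06·[0.6833·0.0000 + 0.3167·28.1250] = 8.4021
Node d (S = 45.5): V_d = 1/1.06·[0.6833·28.1250 + 0.3167·55.4250] = 34.6887
Node 0 (S = 70): V_0 = 1/1.06·[0.6833·8.4021 + 0.3167·34.6887] = 15.7794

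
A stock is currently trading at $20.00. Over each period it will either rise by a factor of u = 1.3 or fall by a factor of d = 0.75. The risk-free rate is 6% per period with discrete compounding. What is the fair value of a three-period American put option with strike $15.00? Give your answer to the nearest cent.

Risk-neutral probability p = (1 + 0.06 − 0.75)/(1.3 − 0.75) = 0.3100/0.5500 = 0.5636
Terminal stock prices: S_uuu = 43.94, S_uud = 25.35, S_udd = 14.62, S_ddd = 8.438
Terminal payoffs (K − S): max(-28.94, 0) = 0, max(-10.35, 0) = 0, max(0.375, 0) = 0.375, max(6.562, 0) = 6.562
Node uu (S = 33.8): continuation = 1/1.06·[0.5636·0.0000 + 0.4364·0.0000] = 0.0000; exercise value = 0.0000 ≤ continuation, so V_uu = 0.0000
Node ud (S = 19.5): continuation = 1/1.06·[0.5636·0.0000 + 0.4364·0.3750] = 0.1544; exercise value = 0.0000 ≤ continuation, so V_ud = 0.1544
Node dd (S = 11.25): continuation = 1/1.06·[0.5636·0.3750 + 0.4364·6.5625] = 2.9009; exercise value = 3.7500 > continuation, so V_dd = 3.7500 (exercise)
Node u (S = 26): continuation = 1/1.06·[0.5636·0.0000 + 0.4364·0.1544] = 0.0636; exercise value = 0.0000 ≤ continuation, so V_u = 0.0636
Node d (S = 15): continuation = 1/1.06·[0.5636·0.1544 + 0.4364·3.7500] = 1.6258; exercise value = 0.0000 ≤ continuation, so V_d = 1.6258
Node 0 (S = 20): continuation = 1/1.06·[0.5636·0.0636 + 0.4364·1.6258] = 0.7031; exercise value = 0.0000 ≤ continuation, so V_0 = 0.7031

$0.70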